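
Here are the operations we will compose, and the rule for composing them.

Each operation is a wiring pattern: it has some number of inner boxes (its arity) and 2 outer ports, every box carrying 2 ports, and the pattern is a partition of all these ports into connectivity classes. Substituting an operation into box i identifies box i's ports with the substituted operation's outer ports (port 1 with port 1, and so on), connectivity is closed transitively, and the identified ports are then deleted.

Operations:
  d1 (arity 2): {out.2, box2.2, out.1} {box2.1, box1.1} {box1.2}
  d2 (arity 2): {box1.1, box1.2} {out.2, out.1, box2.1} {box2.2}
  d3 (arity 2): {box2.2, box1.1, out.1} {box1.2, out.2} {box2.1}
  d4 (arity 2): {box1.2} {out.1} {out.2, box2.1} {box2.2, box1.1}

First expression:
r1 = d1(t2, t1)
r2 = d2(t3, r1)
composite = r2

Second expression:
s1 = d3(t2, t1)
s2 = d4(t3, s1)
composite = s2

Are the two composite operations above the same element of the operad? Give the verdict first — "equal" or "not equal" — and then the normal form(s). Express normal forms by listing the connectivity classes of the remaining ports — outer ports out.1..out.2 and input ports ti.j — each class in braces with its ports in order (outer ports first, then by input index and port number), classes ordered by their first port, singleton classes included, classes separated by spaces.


The first expression, normalized: {out.1, out.2, t1.2} {t1.1, t2.1} {t2.2} {t3.1, t3.2}
The second expression, normalized: {out.1} {out.2, t1.2, t2.1} {t1.1} {t2.2, t3.1} {t3.2}
The forms do not match — not equal.

not equal; first: {out.1, out.2, t1.2} {t1.1, t2.1} {t2.2} {t3.1, t3.2}; second: {out.1} {out.2, t1.2, t2.1} {t1.1} {t2.2, t3.1} {t3.2}


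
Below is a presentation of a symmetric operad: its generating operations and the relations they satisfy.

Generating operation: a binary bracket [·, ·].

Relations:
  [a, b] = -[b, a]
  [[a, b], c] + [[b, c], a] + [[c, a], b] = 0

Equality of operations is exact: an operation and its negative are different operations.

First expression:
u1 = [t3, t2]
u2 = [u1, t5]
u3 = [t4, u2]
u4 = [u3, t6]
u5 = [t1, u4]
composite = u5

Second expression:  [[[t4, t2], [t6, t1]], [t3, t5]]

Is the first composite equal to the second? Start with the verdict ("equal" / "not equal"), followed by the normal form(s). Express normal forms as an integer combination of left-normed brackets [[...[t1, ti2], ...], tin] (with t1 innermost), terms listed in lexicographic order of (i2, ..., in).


not equal; first: [[[[[t1, t2], t3], t5], t4], t6] - [[[[[t1, t3], t2], t5], t4], t6] - [[[[[t1, t4], t2], t3], t5], t6] + [[[[[t1, t4], t3], t2], t5], t6] + [[[[[t1, t4], t5], t2], t3], t6] - [[[[[t1, t4], t5], t3], t2], t6] - [[[[[t1, t5], t2], t3], t4], t6] + [[[[[t1, t5], t3], t2], t4], t6] - [[[[[t1, t6], t2], t3], t5], t4] + [[[[[t1, t6], t3], t2], t5], t4] + [[[[[t1, t6], t4], t2], t3], t5] - [[[[[t1, t6], t4], t3], t2], t5] - [[[[[t1, t6], t4], t5], t2], t3] + [[[[[t1, t6], t4], t5], t3], t2] + [[[[[t1, t6], t5], t2], t3], t4] - [[[[[t1, t6], t5], t3], t2], t4]; second: -[[[[[t1, t6], t2], t4], t3], t5] + [[[[[t1, t6], t2], t4], t5], t3] + [[[[[t1, t6], t4], t2], t3], t5] - [[[[[t1, t6], t4], t2], t5], t3]

The first expression reduces to [[[[[t1, t2], t3], t5], t4], t6] - [[[[[t1, t3], t2], t5], t4], t6] - [[[[[t1, t4], t2], t3], t5], t6] + [[[[[t1, t4], t3], t2], t5], t6] + [[[[[t1, t4], t5], t2], t3], t6] - [[[[[t1, t4], t5], t3], t2], t6] - [[[[[t1, t5], t2], t3], t4], t6] + [[[[[t1, t5], t3], t2], t4], t6] - [[[[[t1, t6], t2], t3], t5], t4] + [[[[[t1, t6], t3], t2], t5], t4] + [[[[[t1, t6], t4], t2], t3], t5] - [[[[[t1, t6], t4], t3], t2], t5] - [[[[[t1, t6], t4], t5], t2], t3] + [[[[[t1, t6], t4], t5], t3], t2] + [[[[[t1, t6], t5], t2], t3], t4] - [[[[[t1, t6], t5], t3], t2], t4]
The second expression reduces to -[[[[[t1, t6], t2], t4], t3], t5] + [[[[[t1, t6], t2], t4], t5], t3] + [[[[[t1, t6], t4], t2], t3], t5] - [[[[[t1, t6], t4], t2], t5], t3]
The normal forms differ: not equal.


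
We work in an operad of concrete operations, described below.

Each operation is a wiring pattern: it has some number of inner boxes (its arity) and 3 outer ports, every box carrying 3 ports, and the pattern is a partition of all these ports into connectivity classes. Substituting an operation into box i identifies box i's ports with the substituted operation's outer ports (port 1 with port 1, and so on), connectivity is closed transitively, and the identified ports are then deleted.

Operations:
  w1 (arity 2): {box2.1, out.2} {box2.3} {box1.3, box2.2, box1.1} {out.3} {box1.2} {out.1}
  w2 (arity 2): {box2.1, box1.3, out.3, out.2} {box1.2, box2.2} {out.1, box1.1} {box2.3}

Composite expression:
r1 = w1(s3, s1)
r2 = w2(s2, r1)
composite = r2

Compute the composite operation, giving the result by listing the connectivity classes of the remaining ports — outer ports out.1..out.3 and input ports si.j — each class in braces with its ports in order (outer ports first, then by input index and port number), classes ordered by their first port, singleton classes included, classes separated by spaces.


{out.1, s2.1} {out.2, out.3, s2.3} {s1.1, s2.2} {s1.2, s3.1, s3.3} {s1.3} {s3.2}

Two ports join when wires chain via w2-identified ports.
w1 over (s3, s1) gives {out.1} {out.2, s1.1} {out.3} {s1.2, s3.1, s3.3} {s1.3} {s3.2}, out.j being that stage's outer ports
w2 over (s2, s3, s1) gives {out.1, s2.1} {out.2, out.3, s2.3} {s1.1, s2.2} {s1.2, s3.1, s3.3} {s1.3} {s3.2}, out.j being that stage's outer ports


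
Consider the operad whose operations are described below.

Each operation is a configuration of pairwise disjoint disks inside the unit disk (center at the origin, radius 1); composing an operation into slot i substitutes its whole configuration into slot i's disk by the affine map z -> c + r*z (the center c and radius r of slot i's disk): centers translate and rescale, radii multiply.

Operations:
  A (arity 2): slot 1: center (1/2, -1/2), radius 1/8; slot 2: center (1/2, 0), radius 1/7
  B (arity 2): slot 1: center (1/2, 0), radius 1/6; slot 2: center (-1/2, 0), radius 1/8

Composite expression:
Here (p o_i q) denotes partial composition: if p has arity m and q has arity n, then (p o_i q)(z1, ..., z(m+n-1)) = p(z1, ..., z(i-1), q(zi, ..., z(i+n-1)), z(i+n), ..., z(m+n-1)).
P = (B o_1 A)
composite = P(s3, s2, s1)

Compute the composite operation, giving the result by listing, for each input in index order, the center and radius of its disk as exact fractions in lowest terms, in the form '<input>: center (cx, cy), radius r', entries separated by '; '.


s1: center (-1/2, 0), radius 1/8; s2: center (7/12, 0), radius 1/42; s3: center (7/12, -1/12), radius 1/48

Below B, radii multiply path by path; the s-disk centers shift.
s3 passes through 2 substitutions, ending at center (7/12, -1/12), radius 1/48
s2 passes through 2 substitutions, ending at center (7/12, 0), radius 1/42
s1 passes through 1 substitution, ending at center (-1/2, 0), radius 1/8


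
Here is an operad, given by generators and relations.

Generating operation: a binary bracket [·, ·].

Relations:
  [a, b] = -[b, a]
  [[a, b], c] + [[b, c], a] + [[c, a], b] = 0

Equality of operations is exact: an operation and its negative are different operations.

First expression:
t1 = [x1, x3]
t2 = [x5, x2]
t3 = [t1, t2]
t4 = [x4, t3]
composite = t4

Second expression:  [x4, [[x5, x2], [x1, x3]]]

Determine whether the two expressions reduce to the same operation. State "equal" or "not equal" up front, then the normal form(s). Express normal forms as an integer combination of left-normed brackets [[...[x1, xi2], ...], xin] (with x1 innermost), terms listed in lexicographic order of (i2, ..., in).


not equal — first [[[[x1, x3], x2], x5], x4] - [[[[x1, x3], x5], x2], x4], second -[[[[x1, x3], x2], x5], x4] + [[[[x1, x3], x5], x2], x4]


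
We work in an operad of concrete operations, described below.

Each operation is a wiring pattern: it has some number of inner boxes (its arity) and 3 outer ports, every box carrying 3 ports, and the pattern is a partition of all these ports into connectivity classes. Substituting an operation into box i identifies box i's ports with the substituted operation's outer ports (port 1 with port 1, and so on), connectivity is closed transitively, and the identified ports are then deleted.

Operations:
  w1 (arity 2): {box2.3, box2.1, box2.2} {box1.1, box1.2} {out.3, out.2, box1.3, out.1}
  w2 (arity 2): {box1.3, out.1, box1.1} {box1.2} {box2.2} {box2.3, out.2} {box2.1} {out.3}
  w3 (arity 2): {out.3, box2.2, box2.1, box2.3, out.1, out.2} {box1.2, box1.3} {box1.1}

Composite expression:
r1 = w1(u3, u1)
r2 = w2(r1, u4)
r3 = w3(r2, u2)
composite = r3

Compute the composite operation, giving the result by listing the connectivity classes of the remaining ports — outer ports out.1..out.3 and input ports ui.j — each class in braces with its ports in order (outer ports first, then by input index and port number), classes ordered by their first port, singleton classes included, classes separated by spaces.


After gluing at w3, chains via deleted ports link the u-ports.
stage w1: inputs (u3, u1), connectivity {out.1, out.2, out.3, u3.3} {u1.1, u1.2, u1.3} {u3.1, u3.2}, out.j its boundary
stage w2: inputs (u3, u1, u4), connectivity {out.1, u3.3} {out.2, u4.3} {out.3} {u1.1, u1.2, u1.3} {u3.1, u3.2} {u4.1} {u4.2}, out.j its boundary
stage w3: inputs (u3, u1, u4, u2), connectivity {out.1, out.2, out.3, u2.1, u2.2, u2.3} {u1.1, u1.2, u1.3} {u3.1, u3.2} {u3.3} {u4.1} {u4.2} {u4.3}, out.j its boundary

{out.1, out.2, out.3, u2.1, u2.2, u2.3} {u1.1, u1.2, u1.3} {u3.1, u3.2} {u3.3} {u4.1} {u4.2} {u4.3}


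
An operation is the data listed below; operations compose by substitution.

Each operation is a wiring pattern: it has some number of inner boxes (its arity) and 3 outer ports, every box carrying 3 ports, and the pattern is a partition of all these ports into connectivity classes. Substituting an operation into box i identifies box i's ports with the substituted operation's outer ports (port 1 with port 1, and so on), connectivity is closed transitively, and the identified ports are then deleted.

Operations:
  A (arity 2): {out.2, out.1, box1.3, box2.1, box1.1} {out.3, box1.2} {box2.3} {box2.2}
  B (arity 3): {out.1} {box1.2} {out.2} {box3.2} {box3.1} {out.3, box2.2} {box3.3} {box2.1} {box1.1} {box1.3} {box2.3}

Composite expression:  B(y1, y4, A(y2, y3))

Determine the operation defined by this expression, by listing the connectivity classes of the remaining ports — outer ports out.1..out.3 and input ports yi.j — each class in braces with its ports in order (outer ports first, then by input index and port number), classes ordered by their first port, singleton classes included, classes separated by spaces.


{out.1} {out.2} {out.3, y4.2} {y1.1} {y1.2} {y1.3} {y2.1, y2.3, y3.1} {y2.2} {y3.2} {y3.3} {y4.1} {y4.3}

Connectivity passes through glued B-boundaries; trace each wire chain.
stage A: inputs (y2, y3), connectivity {out.1, out.2, y2.1, y2.3, y3.1} {out.3, y2.2} {y3.2} {y3.3}, out.j its boundary
stage B: inputs (y1, y4, y2, y3), connectivity {out.1} {out.2} {out.3, y4.2} {y1.1} {y1.2} {y1.3} {y2.1, y2.3, y3.1} {y2.2} {y3.2} {y3.3} {y4.1} {y4.3}, out.j its boundary


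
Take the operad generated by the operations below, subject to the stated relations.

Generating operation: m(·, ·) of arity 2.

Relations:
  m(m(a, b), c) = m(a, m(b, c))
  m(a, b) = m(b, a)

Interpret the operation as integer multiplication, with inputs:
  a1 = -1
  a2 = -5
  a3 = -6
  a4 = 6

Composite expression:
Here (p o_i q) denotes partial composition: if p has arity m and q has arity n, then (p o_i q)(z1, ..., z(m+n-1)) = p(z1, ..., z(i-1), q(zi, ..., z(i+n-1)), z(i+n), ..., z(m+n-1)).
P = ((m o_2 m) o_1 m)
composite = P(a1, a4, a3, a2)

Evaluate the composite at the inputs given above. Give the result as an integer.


-180


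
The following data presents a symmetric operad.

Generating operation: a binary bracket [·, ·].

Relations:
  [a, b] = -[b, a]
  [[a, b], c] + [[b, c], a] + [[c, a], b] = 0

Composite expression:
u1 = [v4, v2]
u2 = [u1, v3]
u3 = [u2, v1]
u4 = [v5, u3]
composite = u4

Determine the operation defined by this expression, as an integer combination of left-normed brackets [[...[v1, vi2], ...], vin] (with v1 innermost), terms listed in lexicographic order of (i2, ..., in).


-[[[[v1, v2], v4], v3], v5] + [[[[v1, v3], v2], v4], v5] - [[[[v1, v3], v4], v2], v5] + [[[[v1, v4], v2], v3], v5]

Antisymmetry and Jacobi reduce to v1-anchored left-normed brackets.
Composite bracket: [v5, [[[v4, v2], v3], v1]]
Applying ab - ba throughout gives 16 signed words (2^4 = 16).
Coefficients come from the v1-initial words:
  word v1v2v4v3v5 has sign -1, contributing -[[[[v1, v2], v4], v3], v5]
  word v1v3v2v4v5 has sign +1, contributing +[[[[v1, v3], v2], v4], v5]
  word v1v3v4v2v5 has sign -1, contributing -[[[[v1, v3], v4], v2], v5]
  word v1v4v2v3v5 has sign +1, contributing +[[[[v1, v4], v2], v3], v5]


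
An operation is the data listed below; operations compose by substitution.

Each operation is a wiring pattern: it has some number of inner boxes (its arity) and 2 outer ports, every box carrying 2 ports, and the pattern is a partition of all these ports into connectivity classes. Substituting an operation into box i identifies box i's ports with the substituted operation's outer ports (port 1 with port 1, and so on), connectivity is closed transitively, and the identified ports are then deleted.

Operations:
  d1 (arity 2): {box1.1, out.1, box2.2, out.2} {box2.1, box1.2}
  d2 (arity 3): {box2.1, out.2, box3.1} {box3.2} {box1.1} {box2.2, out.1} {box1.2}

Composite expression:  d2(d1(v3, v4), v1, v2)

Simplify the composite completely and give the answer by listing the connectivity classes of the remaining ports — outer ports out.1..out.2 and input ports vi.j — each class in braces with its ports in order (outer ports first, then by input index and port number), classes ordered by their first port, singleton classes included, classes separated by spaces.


Reachability decides: close wires over d2-identified ports.
the subtree at d1 composes to {out.1, out.2, v3.1, v4.2} {v3.2, v4.1} on (v3, v4); out.j = own outer ports
the subtree at d2 composes to {out.1, v1.2} {out.2, v1.1, v2.1} {v2.2} {v3.1, v4.2} {v3.2, v4.1} on (v3, v4, v1, v2); out.j = own outer ports

{out.1, v1.2} {out.2, v1.1, v2.1} {v2.2} {v3.1, v4.2} {v3.2, v4.1}


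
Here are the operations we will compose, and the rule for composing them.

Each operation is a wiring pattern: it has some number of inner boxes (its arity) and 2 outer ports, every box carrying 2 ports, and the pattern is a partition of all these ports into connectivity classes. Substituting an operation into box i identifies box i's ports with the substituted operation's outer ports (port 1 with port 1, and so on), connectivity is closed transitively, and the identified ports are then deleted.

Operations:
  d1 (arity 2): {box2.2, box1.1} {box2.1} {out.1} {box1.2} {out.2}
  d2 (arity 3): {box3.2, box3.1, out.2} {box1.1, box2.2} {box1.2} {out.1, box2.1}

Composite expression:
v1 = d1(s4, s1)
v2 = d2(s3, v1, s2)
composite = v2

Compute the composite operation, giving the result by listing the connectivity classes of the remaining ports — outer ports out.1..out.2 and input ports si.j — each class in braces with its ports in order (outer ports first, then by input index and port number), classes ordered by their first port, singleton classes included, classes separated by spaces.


{out.1} {out.2, s2.1, s2.2} {s1.1} {s1.2, s4.1} {s3.1} {s3.2} {s4.2}

After gluing at d2, chains via deleted ports link the s-ports.
through d1, on inputs (s4, s1): {out.1} {out.2} {s1.1} {s1.2, s4.1} {s4.2} (out.j = stage outer ports)
through d2, on inputs (s3, s4, s1, s2): {out.1} {out.2, s2.1, s2.2} {s1.1} {s1.2, s4.1} {s3.1} {s3.2} {s4.2} (out.j = stage outer ports)


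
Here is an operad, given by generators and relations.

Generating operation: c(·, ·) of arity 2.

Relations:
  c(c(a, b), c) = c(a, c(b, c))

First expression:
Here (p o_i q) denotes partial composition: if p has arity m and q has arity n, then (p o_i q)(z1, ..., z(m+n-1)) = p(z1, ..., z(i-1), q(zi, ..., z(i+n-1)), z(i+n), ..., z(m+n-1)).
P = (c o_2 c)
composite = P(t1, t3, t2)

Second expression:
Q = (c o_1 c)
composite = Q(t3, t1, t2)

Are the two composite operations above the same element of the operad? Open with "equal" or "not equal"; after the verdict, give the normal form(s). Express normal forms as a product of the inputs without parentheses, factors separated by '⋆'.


not equal — first t1 ⋆ t3 ⋆ t2, second t3 ⋆ t1 ⋆ t2

The first expression reduces to t1 ⋆ t3 ⋆ t2
The second expression reduces to t3 ⋆ t1 ⋆ t2
Different reductions; not equal.


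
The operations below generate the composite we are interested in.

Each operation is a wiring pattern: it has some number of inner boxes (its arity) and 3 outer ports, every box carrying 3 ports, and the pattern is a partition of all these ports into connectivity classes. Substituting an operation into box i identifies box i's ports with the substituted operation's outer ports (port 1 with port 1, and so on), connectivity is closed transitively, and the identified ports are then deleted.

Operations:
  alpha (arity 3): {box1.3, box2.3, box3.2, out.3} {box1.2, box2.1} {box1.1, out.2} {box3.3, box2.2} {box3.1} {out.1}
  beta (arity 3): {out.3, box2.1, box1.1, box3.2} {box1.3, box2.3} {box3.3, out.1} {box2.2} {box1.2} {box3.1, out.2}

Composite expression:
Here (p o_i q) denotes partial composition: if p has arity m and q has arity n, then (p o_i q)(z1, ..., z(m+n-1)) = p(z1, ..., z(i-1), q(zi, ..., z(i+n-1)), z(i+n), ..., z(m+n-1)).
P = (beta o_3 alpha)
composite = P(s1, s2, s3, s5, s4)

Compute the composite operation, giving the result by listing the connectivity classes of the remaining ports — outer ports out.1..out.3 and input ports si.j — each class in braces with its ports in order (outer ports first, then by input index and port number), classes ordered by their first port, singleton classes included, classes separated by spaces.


{out.1, s3.3, s4.2, s5.3} {out.2} {out.3, s1.1, s2.1, s3.1} {s1.2} {s1.3, s2.3} {s2.2} {s3.2, s5.1} {s4.1} {s4.3, s5.2}

Connectivity passes through glued beta-boundaries; trace each wire chain.
stage alpha: inputs (s3, s5, s4), connectivity {out.1} {out.2, s3.1} {out.3, s3.3, s4.2, s5.3} {s3.2, s5.1} {s4.1} {s4.3, s5.2}, out.j its boundary
stage beta: inputs (s1, s2, s3, s5, s4), connectivity {out.1, s3.3, s4.2, s5.3} {out.2} {out.3, s1.1, s2.1, s3.1} {s1.2} {s1.3, s2.3} {s2.2} {s3.2, s5.1} {s4.1} {s4.3, s5.2}, out.j its boundary


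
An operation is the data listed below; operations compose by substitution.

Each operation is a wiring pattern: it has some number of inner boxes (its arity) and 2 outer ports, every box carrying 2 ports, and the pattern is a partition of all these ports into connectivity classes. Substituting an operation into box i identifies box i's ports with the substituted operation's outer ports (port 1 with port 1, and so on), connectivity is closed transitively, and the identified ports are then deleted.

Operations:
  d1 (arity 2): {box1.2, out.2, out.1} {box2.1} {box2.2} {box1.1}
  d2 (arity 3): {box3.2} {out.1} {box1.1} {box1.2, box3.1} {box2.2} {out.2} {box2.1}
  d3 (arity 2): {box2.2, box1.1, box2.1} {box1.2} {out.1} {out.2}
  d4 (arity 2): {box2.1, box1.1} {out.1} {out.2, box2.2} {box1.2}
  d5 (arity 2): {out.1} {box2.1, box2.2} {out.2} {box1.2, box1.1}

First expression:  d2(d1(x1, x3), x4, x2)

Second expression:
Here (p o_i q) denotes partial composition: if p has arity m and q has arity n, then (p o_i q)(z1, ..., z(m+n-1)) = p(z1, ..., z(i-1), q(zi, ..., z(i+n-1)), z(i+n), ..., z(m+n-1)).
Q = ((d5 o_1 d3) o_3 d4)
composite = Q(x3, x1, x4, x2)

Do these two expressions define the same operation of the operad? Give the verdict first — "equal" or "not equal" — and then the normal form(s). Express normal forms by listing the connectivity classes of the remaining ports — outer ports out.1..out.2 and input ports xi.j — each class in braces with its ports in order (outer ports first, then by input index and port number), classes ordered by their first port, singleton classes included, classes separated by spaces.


In normal form, the first expression is {out.1} {out.2} {x1.1} {x1.2, x2.1} {x2.2} {x3.1} {x3.2} {x4.1} {x4.2}
In normal form, the second expression is {out.1} {out.2} {x1.1, x1.2, x3.1} {x2.1, x4.1} {x2.2} {x3.2} {x4.2}
No match — not equal.

not equal; first: {out.1} {out.2} {x1.1} {x1.2, x2.1} {x2.2} {x3.1} {x3.2} {x4.1} {x4.2}; second: {out.1} {out.2} {x1.1, x1.2, x3.1} {x2.1, x4.1} {x2.2} {x3.2} {x4.2}


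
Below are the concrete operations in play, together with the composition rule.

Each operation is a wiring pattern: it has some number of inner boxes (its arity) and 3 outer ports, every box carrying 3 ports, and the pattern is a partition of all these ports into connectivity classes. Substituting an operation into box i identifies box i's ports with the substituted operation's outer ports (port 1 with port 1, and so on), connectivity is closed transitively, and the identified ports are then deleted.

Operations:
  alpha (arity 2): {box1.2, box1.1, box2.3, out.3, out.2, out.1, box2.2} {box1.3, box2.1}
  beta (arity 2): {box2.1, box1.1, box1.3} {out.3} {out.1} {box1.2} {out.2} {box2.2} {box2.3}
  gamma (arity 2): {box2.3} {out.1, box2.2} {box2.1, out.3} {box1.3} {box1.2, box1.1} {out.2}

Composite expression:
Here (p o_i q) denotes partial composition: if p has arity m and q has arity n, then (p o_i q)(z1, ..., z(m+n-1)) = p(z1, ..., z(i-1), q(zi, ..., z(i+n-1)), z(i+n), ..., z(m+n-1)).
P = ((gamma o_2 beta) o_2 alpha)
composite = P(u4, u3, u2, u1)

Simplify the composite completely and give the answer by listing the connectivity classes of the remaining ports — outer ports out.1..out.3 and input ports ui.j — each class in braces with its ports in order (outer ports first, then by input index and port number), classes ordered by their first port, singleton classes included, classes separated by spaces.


Connectivity passes through glued gamma-boundaries; trace each wire chain.
after alpha, the pattern on (u3, u2) reads {out.1, out.2, out.3, u2.2, u2.3, u3.1, u3.2} {u2.1, u3.3} (out.j = its outer ports)
after beta, the pattern on (u3, u2, u1) reads {out.1} {out.2} {out.3} {u1.1, u2.2, u2.3, u3.1, u3.2} {u1.2} {u1.3} {u2.1, u3.3} (out.j = its outer ports)
after gamma, the pattern on (u4, u3, u2, u1) reads {out.1} {out.2} {out.3} {u1.1, u2.2, u2.3, u3.1, u3.2} {u1.2} {u1.3} {u2.1, u3.3} {u4.1, u4.2} {u4.3} (out.j = its outer ports)

{out.1} {out.2} {out.3} {u1.1, u2.2, u2.3, u3.1, u3.2} {u1.2} {u1.3} {u2.1, u3.3} {u4.1, u4.2} {u4.3}


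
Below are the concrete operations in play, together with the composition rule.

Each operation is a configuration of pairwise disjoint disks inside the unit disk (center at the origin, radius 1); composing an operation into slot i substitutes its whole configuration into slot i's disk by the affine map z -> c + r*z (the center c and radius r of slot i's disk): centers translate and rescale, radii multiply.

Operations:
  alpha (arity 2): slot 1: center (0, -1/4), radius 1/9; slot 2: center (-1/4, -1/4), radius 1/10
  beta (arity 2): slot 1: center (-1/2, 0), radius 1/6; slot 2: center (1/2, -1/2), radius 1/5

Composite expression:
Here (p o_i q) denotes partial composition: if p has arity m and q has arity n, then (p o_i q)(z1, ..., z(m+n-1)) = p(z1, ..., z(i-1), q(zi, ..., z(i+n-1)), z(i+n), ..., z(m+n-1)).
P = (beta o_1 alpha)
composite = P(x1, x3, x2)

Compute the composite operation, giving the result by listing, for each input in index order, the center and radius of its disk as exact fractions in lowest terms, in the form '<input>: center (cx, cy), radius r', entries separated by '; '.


Each x-disk chains the slot maps above it in beta; radii multiply.
tracing x1 down its 2-map path: center (-1/2, -1/24), radius 1/54
tracing x3 down its 2-map path: center (-13/24, -1/24), radius 1/60
tracing x2 down its 1-map path: center (1/2, -1/2), radius 1/5

x1: center (-1/2, -1/24), radius 1/54; x2: center (1/2, -1/2), radius 1/5; x3: center (-13/24, -1/24), radius 1/60


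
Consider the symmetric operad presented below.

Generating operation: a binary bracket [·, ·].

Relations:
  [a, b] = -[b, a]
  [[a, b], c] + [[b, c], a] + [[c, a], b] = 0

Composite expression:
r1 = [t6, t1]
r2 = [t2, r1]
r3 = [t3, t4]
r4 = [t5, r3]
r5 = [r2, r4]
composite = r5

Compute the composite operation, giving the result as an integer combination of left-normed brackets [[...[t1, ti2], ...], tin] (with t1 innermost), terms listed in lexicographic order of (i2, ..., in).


-[[[[[t1, t6], t2], t3], t4], t5] + [[[[[t1, t6], t2], t4], t3], t5] + [[[[[t1, t6], t2], t5], t3], t4] - [[[[[t1, t6], t2], t5], t4], t3]


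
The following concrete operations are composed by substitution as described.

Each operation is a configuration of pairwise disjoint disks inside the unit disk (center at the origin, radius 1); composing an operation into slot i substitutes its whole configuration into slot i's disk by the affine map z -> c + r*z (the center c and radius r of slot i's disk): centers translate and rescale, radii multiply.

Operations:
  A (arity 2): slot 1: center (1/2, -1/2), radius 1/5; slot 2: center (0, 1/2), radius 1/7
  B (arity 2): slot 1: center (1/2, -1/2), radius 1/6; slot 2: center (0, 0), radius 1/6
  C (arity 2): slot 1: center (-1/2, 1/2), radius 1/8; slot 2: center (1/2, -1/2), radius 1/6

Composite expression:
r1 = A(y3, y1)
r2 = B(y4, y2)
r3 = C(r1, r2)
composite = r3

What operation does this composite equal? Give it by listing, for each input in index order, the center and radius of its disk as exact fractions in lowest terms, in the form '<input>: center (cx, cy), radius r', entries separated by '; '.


Below C, radii multiply path by path; the y-disk centers shift.
input y3: applying the 2 nested substitutions gives center (-7/16, 7/16), radius 1/40
input y1: applying the 2 nested substitutions gives center (-1/2, 9/16), radius 1/56
input y4: applying the 2 nested substitutions gives center (7/12, -7/12), radius 1/36
input y2: applying the 2 nested substitutions gives center (1/2, -1/2), radius 1/36

y1: center (-1/2, 9/16), radius 1/56; y2: center (1/2, -1/2), radius 1/36; y3: center (-7/16, 7/16), radius 1/40; y4: center (7/12, -7/12), radius 1/36


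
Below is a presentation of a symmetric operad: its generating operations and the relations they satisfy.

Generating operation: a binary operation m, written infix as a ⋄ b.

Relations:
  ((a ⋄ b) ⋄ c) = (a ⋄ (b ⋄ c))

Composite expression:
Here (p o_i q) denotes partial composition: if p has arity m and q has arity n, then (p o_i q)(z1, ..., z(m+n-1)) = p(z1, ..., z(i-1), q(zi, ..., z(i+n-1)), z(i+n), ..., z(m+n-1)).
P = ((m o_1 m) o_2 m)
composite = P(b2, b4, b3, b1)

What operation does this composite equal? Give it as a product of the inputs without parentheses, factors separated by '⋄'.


Key point: m is associative — brackets drop, the b-order remains.
(b4 ⋄ b3) collapses to b4 ⋄ b3
(b2 ⋄ (b4 ⋄ b3)) collapses to b2 ⋄ b4 ⋄ b3
((b2 ⋄ (b4 ⋄ b3)) ⋄ b1) collapses to b2 ⋄ b4 ⋄ b3 ⋄ b1

b2 ⋄ b4 ⋄ b3 ⋄ b1


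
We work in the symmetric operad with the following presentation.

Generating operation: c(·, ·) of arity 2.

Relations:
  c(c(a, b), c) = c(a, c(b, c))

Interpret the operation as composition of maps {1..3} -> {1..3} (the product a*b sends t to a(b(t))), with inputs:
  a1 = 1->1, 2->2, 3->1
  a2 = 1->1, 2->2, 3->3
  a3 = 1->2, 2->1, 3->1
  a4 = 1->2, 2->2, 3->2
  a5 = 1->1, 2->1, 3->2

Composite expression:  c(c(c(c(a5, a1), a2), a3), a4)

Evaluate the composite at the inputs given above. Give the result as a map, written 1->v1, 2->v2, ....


1->1, 2->1, 3->1

c(a5, a1) = 1->1, 2->1, 3->1
c(c(a5, a1), a2) = 1->1, 2->1, 3->1
c(c(c(a5, a1), a2), a3) = 1->1, 2->1, 3->1
c(c(c(c(a5, a1), a2), a3), a4) = 1->1, 2->1, 3->1


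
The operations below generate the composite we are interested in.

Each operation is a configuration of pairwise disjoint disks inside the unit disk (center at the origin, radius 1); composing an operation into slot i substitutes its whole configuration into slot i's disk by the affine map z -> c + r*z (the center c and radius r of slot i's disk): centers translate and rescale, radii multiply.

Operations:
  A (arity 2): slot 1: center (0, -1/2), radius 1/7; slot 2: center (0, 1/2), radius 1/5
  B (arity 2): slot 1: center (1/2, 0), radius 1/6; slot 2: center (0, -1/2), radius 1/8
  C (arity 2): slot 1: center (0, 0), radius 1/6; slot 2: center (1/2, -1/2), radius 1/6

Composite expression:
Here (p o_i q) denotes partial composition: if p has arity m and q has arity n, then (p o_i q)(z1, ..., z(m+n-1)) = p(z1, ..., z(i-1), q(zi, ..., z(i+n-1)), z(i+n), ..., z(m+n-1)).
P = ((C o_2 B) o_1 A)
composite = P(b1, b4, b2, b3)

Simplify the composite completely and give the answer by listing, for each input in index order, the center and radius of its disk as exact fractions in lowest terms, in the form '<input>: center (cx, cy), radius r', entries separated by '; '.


b1: center (0, -1/12), radius 1/42; b2: center (7/12, -1/2), radius 1/36; b3: center (1/2, -7/12), radius 1/48; b4: center (0, 1/12), radius 1/30

Affine substitution under C: radii multiply and b-centers shift.
b1 passes through 2 substitutions, ending at center (0, -1/12), radius 1/42
b4 passes through 2 substitutions, ending at center (0, 1/12), radius 1/30
b2 passes through 2 substitutions, ending at center (7/12, -1/2), radius 1/36
b3 passes through 2 substitutions, ending at center (1/2, -7/12), radius 1/48


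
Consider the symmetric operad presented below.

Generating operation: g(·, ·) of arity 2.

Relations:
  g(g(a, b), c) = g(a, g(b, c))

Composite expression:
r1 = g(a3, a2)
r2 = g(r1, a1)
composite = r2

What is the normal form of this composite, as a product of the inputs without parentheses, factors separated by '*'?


a3 * a2 * a1

The g-tree's shape is irrelevant; the a-reading-order decides.
g(a3, a2) linearizes to a3 * a2
g(g(a3, a2), a1) linearizes to a3 * a2 * a1


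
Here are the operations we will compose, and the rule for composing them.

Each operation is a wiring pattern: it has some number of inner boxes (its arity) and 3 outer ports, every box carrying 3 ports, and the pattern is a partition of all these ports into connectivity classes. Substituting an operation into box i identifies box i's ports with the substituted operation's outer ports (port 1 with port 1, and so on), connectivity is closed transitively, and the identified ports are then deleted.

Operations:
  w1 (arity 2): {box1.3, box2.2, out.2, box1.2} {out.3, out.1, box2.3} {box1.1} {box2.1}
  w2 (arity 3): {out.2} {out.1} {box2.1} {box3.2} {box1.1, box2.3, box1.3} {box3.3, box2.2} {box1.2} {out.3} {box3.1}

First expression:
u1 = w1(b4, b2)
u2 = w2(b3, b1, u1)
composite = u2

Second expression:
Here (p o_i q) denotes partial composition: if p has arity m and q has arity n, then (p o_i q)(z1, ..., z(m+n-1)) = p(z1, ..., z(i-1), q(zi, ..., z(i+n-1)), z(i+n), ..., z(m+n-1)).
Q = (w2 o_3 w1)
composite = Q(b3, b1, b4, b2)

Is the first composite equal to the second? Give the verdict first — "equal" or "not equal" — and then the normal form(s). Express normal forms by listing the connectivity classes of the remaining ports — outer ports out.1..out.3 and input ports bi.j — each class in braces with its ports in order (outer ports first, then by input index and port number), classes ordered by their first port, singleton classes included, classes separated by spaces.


The first expression, normalized: {out.1} {out.2} {out.3} {b1.1} {b1.2, b2.3} {b1.3, b3.1, b3.3} {b2.1} {b2.2, b4.2, b4.3} {b3.2} {b4.1}
The second expression, normalized: {out.1} {out.2} {out.3} {b1.1} {b1.2, b2.3} {b1.3, b3.1, b3.3} {b2.1} {b2.2, b4.2, b4.3} {b3.2} {b4.1}
Both agree, so they are equal.

equal; the common form is {out.1} {out.2} {out.3} {b1.1} {b1.2, b2.3} {b1.3, b3.1, b3.3} {b2.1} {b2.2, b4.2, b4.3} {b3.2} {b4.1}


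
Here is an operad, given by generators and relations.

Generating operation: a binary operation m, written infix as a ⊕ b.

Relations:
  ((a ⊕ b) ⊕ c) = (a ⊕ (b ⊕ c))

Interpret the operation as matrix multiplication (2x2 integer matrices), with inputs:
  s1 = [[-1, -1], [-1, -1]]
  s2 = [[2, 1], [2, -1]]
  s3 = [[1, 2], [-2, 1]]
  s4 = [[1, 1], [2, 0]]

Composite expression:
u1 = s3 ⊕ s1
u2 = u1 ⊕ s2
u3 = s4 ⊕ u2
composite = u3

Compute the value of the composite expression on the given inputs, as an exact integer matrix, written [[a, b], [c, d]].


[[-8, 0], [-24, 0]]

(s3 ⊕ s1) = [[-3, -3], [1, 1]]
((s3 ⊕ s1) ⊕ s2) = [[-12, 0], [4, 0]]
(s4 ⊕ ((s3 ⊕ s1) ⊕ s2)) = [[-8, 0], [-24, 0]]


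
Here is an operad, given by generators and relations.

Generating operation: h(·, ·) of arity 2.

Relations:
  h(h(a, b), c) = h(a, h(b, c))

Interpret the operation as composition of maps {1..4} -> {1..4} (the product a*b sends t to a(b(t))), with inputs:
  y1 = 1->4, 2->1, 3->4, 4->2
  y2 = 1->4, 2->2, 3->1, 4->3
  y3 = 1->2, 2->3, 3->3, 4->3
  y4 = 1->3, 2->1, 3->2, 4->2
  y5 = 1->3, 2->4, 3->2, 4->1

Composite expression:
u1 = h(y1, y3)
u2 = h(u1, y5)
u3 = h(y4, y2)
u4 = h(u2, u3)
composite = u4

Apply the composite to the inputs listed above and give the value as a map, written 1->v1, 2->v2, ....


1->4, 2->4, 3->4, 4->4

h(y1, y3) = 1->1, 2->4, 3->4, 4->4
h(h(y1, y3), y5) = 1->4, 2->4, 3->4, 4->1
h(y4, y2) = 1->2, 2->1, 3->3, 4->2
h(h(h(y1, y3), y5), h(y4, y2)) = 1->4, 2->4, 3->4, 4->4


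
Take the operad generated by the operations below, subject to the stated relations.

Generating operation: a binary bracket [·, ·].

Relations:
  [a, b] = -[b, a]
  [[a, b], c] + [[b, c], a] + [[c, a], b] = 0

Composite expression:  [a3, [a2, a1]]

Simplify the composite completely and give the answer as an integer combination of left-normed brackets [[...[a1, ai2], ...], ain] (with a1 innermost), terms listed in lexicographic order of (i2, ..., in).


[[a1, a2], a3]

Expand each bracket as ab - ba; the a1-initial words give the coefficients.
Composite bracket: [a3, [a2, a1]]
Full expansion: 4 signed words from ab - ba (2^2 = 4).
Words beginning with a1 determine it all:
  a1a2a3 (sign +1) contributes +[[a1, a2], a3]


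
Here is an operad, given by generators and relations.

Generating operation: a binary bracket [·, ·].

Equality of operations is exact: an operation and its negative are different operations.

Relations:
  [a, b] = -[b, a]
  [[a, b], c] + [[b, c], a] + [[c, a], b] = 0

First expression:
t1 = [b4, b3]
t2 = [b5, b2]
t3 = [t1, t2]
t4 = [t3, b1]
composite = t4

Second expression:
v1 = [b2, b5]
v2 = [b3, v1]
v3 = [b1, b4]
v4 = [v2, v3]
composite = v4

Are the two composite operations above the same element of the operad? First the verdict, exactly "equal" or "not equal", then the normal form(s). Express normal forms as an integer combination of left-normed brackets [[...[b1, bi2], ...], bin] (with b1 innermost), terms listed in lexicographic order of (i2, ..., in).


In normal form, the first expression is [[[[b1, b2], b5], b3], b4] - [[[[b1, b2], b5], b4], b3] - [[[[b1, b3], b4], b2], b5] + [[[[b1, b3], b4], b5], b2] + [[[[b1, b4], b3], b2], b5] - [[[[b1, b4], b3], b5], b2] - [[[[b1, b5], b2], b3], b4] + [[[[b1, b5], b2], b4], b3]
In normal form, the second expression is [[[[b1, b4], b2], b5], b3] - [[[[b1, b4], b3], b2], b5] + [[[[b1, b4], b3], b5], b2] - [[[[b1, b4], b5], b2], b3]
Distinct normal forms: not equal.

not equal — first [[[[b1, b2], b5], b3], b4] - [[[[b1, b2], b5], b4], b3] - [[[[b1, b3], b4], b2], b5] + [[[[b1, b3], b4], b5], b2] + [[[[b1, b4], b3], b2], b5] - [[[[b1, b4], b3], b5], b2] - [[[[b1, b5], b2], b3], b4] + [[[[b1, b5], b2], b4], b3], second [[[[b1, b4], b2], b5], b3] - [[[[b1, b4], b3], b2], b5] + [[[[b1, b4], b3], b5], b2] - [[[[b1, b4], b5], b2], b3]


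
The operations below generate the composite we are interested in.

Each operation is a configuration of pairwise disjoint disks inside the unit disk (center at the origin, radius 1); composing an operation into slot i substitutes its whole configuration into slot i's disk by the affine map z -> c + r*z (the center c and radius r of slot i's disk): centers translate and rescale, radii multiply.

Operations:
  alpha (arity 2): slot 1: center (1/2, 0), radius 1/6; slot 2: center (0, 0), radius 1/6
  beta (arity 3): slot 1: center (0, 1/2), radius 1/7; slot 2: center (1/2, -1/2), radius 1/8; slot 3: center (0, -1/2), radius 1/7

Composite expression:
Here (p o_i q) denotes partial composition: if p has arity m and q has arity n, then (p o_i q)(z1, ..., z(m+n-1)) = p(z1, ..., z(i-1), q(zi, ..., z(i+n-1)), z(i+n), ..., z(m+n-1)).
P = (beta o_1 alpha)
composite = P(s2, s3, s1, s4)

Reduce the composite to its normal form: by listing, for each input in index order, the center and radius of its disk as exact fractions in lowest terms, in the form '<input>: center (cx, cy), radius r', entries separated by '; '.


s1: center (1/2, -1/2), radius 1/8; s2: center (1/14, 1/2), radius 1/42; s3: center (0, 1/2), radius 1/42; s4: center (0, -1/2), radius 1/7

Below beta, radii multiply path by path; the s-disk centers shift.
input s2: composing its 2 substitution steps yields center (1/14, 1/2), radius 1/42
input s3: composing its 2 substitution steps yields center (0, 1/2), radius 1/42
input s1: composing its 1 substitution step yields center (1/2, -1/2), radius 1/8
input s4: composing its 1 substitution step yields center (0, -1/2), radius 1/7


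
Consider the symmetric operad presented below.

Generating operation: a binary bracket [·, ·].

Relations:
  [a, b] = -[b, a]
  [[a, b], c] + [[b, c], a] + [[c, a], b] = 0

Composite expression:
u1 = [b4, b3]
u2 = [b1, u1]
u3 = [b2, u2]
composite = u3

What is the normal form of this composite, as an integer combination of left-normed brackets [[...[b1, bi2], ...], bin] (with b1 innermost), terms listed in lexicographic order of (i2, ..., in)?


[[[b1, b3], b4], b2] - [[[b1, b4], b3], b2]

A multilinear Lie element is pinned by b1-initial words (b1 innermost).
Composite bracket: [b2, [b1, [b4, b3]]]
Each bracket splits as ab - ba, giving 8 signed words (2^3 = 8).
Keep just the words that open with b1:
  from b1b3b4b2, sign +1: term +[[[b1, b3], b4], b2]
  from b1b4b3b2, sign -1: term -[[[b1, b4], b3], b2]


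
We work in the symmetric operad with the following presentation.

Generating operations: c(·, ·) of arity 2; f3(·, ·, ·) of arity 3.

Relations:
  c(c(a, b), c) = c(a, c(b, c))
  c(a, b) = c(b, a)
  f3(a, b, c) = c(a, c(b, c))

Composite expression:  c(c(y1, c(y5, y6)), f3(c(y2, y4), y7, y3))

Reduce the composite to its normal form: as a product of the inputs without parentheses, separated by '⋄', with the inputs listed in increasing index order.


Shape and order are irrelevant to c; the y-input set decides.
c(y5, y6) collapses to y5 ⋄ y6
c(y1, c(y5, y6)) collapses to y1 ⋄ y5 ⋄ y6
c(y2, y4) collapses to y2 ⋄ y4
f3(c(y2, y4), y7, y3) collapses to y2 ⋄ y4 ⋄ y7 ⋄ y3
c(c(y1, c(y5, y6)), f3(c(y2, y4), y7, y3)) collapses to y1 ⋄ y5 ⋄ y6 ⋄ y2 ⋄ y4 ⋄ y7 ⋄ y3
putting the inputs in ascending order: y1 ⋄ y2 ⋄ y3 ⋄ y4 ⋄ y5 ⋄ y6 ⋄ y7

y1 ⋄ y2 ⋄ y3 ⋄ y4 ⋄ y5 ⋄ y6 ⋄ y7


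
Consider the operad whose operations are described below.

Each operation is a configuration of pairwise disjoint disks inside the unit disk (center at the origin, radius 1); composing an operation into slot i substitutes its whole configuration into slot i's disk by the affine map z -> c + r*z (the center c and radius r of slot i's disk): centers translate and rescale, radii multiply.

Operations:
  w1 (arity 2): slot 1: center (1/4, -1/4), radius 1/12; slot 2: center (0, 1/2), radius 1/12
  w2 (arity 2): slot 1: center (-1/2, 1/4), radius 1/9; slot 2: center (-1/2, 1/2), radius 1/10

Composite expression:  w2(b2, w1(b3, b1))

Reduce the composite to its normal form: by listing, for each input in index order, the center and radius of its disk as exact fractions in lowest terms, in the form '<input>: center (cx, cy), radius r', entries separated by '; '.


Below w2, radii multiply path by path; the b-disk centers shift.
input b2: applying the 1 nested substitution gives center (-1/2, 1/4), radius 1/9
input b3: applying the 2 nested substitutions gives center (-19/40, 19/40), radius 1/120
input b1: applying the 2 nested substitutions gives center (-1/2, 11/20), radius 1/120

b1: center (-1/2, 11/20), radius 1/120; b2: center (-1/2, 1/4), radius 1/9; b3: center (-19/40, 19/40), radius 1/120
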